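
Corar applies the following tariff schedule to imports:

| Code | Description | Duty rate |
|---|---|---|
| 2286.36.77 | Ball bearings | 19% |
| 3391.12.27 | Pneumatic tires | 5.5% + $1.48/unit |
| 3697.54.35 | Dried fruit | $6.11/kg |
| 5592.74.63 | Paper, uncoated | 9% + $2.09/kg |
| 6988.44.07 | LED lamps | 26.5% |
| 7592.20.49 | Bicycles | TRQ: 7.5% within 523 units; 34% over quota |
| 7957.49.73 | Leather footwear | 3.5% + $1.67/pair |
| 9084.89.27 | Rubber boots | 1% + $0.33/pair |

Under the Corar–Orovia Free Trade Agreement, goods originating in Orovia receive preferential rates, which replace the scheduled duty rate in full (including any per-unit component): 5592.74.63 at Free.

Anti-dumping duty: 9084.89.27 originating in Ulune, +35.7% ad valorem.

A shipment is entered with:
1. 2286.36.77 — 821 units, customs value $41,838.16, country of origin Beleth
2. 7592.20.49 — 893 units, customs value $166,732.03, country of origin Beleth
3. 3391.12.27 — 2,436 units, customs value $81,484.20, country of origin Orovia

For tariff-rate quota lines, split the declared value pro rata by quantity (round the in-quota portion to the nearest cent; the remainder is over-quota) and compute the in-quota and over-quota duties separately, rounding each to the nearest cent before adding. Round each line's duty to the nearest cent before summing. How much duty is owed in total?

Line 1 (2286.36.77, Beleth, 821 units, $41,838.16):
Base rate for 2286.36.77 is 19%.
Duty = $41,838.16 × 19% = $7,949.25.
Line 2 (7592.20.49, Beleth, 893 units, $166,732.03):
Code 7592.20.49 is under a tariff-rate quota (threshold 523 units). In-quota: 523 units at 7.5%; over-quota: 370 units at 34%.
Pro-rata value split: in-quota = $166,732.03 × 523/893 = $97,649.33; over-quota = $166,732.03 − $97,649.33 = $69,082.70.
In-quota duty = $97,649.33 × 7.5% = $7,323.70. Over-quota duty = $69,082.70 × 34% = $23,488.12.
Line duty = $7,323.70 + $23,488.12 = $30,811.82.
Line 3 (3391.12.27, Orovia, 2,436 units, $81,484.20):
Base rate for 3391.12.27 is 5.5% + $1.48/unit.
Origin Orovia is the FTA partner but 3391.12.27 is not on the preference list; base rate stands.
Duty = $81,484.20 × 5.5% + 2,436 × $1.48 = $8,086.91.
Total = $7,949.25 + $30,811.82 + $8,086.91 = $46,847.98.

$46,847.98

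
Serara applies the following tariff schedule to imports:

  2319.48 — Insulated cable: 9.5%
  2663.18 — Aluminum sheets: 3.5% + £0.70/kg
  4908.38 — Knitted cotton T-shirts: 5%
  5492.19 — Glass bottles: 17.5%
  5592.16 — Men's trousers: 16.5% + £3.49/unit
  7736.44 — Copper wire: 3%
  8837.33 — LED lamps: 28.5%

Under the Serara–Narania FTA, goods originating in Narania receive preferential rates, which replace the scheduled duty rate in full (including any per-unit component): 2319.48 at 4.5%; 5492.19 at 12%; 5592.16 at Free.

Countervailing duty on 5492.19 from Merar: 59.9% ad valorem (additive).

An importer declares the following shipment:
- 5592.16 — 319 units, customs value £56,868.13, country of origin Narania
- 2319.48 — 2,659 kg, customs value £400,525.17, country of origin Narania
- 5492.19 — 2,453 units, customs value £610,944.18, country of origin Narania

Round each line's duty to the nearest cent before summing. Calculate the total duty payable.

£91,336.93

Line 1 (5592.16, Narania, 319 units, £56,868.13):
Base rate for 5592.16 is 16.5% + £3.49/unit.
Origin Narania qualifies under the Serara–Narania agreement and 5592.16 is covered: preferential rate Free applies instead.
Duty = £56,868.13 × 0% = £0.00.
Line 2 (2319.48, Narania, 2,659 kg, £400,525.17):
Base rate for 2319.48 is 9.5%.
Origin Narania qualifies under the Serara–Narania agreement and 2319.48 is covered: preferential rate 4.5% applies instead.
Duty = £400,525.17 × 4.5% = £18,023.63.
Line 3 (5492.19, Narania, 2,453 units, £610,944.18):
Base rate for 5492.19 is 17.5%.
Origin Narania qualifies under the Serara–Narania agreement and 5492.19 is covered: preferential rate 12% applies instead.
The additional-duty order on 5492.19 targets Merar, not Narania; it does not apply.
Duty = £610,944.18 × 12% = £73,313.30.
Total = £0.00 + £18,023.63 + £73,313.30 = £91,336.93.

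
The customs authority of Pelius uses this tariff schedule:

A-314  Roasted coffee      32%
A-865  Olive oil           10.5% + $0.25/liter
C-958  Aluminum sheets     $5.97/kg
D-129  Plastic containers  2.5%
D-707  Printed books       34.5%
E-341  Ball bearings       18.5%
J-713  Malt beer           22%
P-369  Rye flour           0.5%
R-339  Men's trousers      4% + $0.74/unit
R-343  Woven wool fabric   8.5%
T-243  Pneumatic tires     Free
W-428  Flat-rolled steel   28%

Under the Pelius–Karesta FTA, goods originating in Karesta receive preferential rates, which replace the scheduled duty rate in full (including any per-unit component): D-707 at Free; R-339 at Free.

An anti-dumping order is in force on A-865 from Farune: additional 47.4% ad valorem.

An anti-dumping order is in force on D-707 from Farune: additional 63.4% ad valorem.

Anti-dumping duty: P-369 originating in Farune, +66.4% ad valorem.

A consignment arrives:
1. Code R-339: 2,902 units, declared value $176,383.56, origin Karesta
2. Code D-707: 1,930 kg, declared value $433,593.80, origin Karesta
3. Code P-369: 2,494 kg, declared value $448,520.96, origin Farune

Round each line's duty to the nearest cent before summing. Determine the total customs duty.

$300,060.52

Line 1 (R-339, Karesta, 2,902 units, $176,383.56):
Base rate for R-339 is 4% + $0.74/unit.
Origin Karesta qualifies under the Pelius–Karesta agreement and R-339 is covered: preferential rate Free applies instead.
Duty = $176,383.56 × 0% = $0.00.
Line 2 (D-707, Karesta, 1,930 kg, $433,593.80):
Base rate for D-707 is 34.5%.
Origin Karesta qualifies under the Pelius–Karesta agreement and D-707 is covered: preferential rate Free applies instead.
The additional-duty order on D-707 targets Farune, not Karesta; it does not apply.
Duty = $433,593.80 × 0% = $0.00.
Line 3 (P-369, Farune, 2,494 kg, $448,520.96):
Base rate for P-369 is 0.5%.
Additional duty on P-369 from Farune: +66.4%. Applied ad valorem rate: 0.5% + 66.4% = 66.9%.
Duty = $448,520.96 × 66.9% = $300,060.52.
Total = $0.00 + $0.00 + $300,060.52 = $300,060.52.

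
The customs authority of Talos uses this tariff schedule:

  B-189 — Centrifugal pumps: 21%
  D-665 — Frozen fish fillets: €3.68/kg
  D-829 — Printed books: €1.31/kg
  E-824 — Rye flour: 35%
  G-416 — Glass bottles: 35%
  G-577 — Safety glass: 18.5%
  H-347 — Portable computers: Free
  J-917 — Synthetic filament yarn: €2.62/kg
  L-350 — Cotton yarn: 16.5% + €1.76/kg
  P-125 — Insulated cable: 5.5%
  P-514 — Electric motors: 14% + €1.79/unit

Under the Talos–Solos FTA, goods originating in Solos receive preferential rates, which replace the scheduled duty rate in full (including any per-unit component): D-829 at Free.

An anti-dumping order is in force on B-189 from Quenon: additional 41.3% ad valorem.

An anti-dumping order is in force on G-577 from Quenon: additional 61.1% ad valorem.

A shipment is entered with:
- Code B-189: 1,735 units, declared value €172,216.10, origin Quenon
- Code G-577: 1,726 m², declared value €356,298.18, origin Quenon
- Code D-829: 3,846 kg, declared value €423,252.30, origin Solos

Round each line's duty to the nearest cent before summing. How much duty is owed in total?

€390,903.98

Line 1 (B-189, Quenon, 1,735 units, €172,216.10):
Base rate for B-189 is 21%.
Additional duty on B-189 from Quenon: +41.3%. Applied ad valorem rate: 21% + 41.3% = 62.3%.
Duty = €172,216.10 × 62.3% = €107,290.63.
Line 2 (G-577, Quenon, 1,726 m², €356,298.18):
Base rate for G-577 is 18.5%.
Additional duty on G-577 from Quenon: +61.1%. Applied ad valorem rate: 18.5% + 61.1% = 79.6%.
Duty = €356,298.18 × 79.6% = €283,613.35.
Line 3 (D-829, Solos, 3,846 kg, €423,252.30):
Base rate for D-829 is €1.31/kg.
Origin Solos qualifies under the Talos–Solos agreement and D-829 is covered: preferential rate Free applies instead.
Duty = €423,252.30 × 0% = €0.00.
Total = €107,290.63 + €283,613.35 + €0.00 = €390,903.98.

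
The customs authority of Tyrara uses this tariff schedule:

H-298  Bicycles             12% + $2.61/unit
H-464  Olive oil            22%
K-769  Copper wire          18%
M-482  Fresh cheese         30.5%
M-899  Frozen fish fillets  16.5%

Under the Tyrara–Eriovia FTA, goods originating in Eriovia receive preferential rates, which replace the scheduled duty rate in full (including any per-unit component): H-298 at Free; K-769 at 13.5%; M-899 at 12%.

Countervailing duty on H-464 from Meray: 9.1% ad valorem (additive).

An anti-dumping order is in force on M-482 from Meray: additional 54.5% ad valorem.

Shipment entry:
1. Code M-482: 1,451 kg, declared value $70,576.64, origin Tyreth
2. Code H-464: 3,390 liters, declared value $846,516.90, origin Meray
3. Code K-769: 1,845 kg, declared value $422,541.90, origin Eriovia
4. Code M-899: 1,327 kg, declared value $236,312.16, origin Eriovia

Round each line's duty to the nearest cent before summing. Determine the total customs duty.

Line 1 (M-482, Tyreth, 1,451 kg, $70,576.64):
Base rate for M-482 is 30.5%.
The additional-duty order on M-482 targets Meray, not Tyreth; it does not apply.
Duty = $70,576.64 × 30.5% = $21,525.88.
Line 2 (H-464, Meray, 3,390 liters, $846,516.90):
Base rate for H-464 is 22%.
Additional duty on H-464 from Meray: +9.1%. Applied ad valorem rate: 22% + 9.1% = 31.1%.
Duty = $846,516.90 × 31.1% = $263,266.76.
Line 3 (K-769, Eriovia, 1,845 kg, $422,541.90):
Base rate for K-769 is 18%.
Origin Eriovia qualifies under the Tyrara–Eriovia agreement and K-769 is covered: preferential rate 13.5% applies instead.
Duty = $422,541.90 × 13.5% = $57,043.16.
Line 4 (M-899, Eriovia, 1,327 kg, $236,312.16):
Base rate for M-899 is 16.5%.
Origin Eriovia qualifies under the Tyrara–Eriovia agreement and M-899 is covered: preferential rate 12% applies instead.
Duty = $236,312.16 × 12% = $28,357.46.
Total = $21,525.88 + $263,266.76 + $57,043.16 + $28,357.46 = $370,193.26.

$370,193.26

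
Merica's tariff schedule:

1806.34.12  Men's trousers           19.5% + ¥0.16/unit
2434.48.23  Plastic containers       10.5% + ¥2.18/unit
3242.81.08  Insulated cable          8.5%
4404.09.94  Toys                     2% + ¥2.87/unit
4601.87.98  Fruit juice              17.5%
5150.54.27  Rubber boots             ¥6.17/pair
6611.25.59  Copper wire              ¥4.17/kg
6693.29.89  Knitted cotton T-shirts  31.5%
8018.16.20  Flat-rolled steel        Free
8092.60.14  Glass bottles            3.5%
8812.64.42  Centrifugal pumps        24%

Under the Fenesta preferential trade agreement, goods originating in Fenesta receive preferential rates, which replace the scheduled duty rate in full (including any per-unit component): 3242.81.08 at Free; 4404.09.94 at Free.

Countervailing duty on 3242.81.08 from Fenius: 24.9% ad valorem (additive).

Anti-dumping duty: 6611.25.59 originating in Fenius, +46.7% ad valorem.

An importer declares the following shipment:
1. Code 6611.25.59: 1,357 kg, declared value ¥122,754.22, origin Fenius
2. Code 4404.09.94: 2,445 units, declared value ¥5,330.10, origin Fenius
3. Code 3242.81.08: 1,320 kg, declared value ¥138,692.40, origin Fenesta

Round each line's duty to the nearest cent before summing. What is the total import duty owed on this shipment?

¥70,108.66

Line 1 (6611.25.59, Fenius, 1,357 kg, ¥122,754.22):
Base rate for 6611.25.59 is ¥4.17/kg.
Additional duty on 6611.25.59 from Fenius: +46.7% ad valorem. Applied ad valorem rate = 46.7%.
Duty = ¥122,754.22 × 46.7% + 1,357 × ¥4.17 = ¥62,984.91.
Line 2 (4404.09.94, Fenius, 2,445 units, ¥5,330.10):
Base rate for 4404.09.94 is 2% + ¥2.87/unit.
4404.09.94 has an FTA preferential rate, but origin Fenius is not Fenesta; base rate stands.
Duty = ¥5,330.10 × 2% + 2,445 × ¥2.87 = ¥7,123.75.
Line 3 (3242.81.08, Fenesta, 1,320 kg, ¥138,692.40):
Base rate for 3242.81.08 is 8.5%.
Origin Fenesta qualifies under the Merica–Fenesta agreement and 3242.81.08 is covered: preferential rate Free applies instead.
The additional-duty order on 3242.81.08 targets Fenius, not Fenesta; it does not apply.
Duty = ¥138,692.40 × 0% = ¥0.00.
Total = ¥62,984.91 + ¥7,123.75 + ¥0.00 = ¥70,108.66.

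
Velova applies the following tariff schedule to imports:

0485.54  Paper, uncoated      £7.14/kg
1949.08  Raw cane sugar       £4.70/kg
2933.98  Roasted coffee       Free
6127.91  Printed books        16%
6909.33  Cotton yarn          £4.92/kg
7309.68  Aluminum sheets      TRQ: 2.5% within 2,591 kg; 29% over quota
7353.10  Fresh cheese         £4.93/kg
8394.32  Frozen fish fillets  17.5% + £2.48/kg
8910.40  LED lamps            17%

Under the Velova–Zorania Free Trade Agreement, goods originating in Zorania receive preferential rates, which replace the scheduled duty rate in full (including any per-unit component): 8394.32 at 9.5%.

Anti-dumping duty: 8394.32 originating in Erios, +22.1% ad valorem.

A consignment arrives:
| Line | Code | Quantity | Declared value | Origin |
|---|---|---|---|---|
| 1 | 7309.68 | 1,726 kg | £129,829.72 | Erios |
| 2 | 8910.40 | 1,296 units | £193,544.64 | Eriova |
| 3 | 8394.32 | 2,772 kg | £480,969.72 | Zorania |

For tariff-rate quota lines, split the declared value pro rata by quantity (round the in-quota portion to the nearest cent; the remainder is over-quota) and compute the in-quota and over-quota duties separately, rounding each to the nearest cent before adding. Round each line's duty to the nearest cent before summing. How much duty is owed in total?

Line 1 (7309.68, Erios, 1,726 kg, £129,829.72):
Code 7309.68 is under a tariff-rate quota (threshold 2,591 kg). Quantity 1,726 kg is within the quota, so the in-quota rate 2.5% applies to the full value.
Duty = £129,829.72 × 2.5% = £3,245.74.
Line 2 (8910.40, Eriova, 1,296 units, £193,544.64):
Base rate for 8910.40 is 17%.
Duty = £193,544.64 × 17% = £32,902.59.
Line 3 (8394.32, Zorania, 2,772 kg, £480,969.72):
Base rate for 8394.32 is 17.5% + £2.48/kg.
Origin Zorania qualifies under the Velova–Zorania agreement and 8394.32 is covered: preferential rate 9.5% applies instead.
The additional-duty order on 8394.32 targets Erios, not Zorania; it does not apply.
Duty = £480,969.72 × 9.5% = £45,692.12.
Total = £3,245.74 + £32,902.59 + £45,692.12 = £81,840.45.

£81,840.45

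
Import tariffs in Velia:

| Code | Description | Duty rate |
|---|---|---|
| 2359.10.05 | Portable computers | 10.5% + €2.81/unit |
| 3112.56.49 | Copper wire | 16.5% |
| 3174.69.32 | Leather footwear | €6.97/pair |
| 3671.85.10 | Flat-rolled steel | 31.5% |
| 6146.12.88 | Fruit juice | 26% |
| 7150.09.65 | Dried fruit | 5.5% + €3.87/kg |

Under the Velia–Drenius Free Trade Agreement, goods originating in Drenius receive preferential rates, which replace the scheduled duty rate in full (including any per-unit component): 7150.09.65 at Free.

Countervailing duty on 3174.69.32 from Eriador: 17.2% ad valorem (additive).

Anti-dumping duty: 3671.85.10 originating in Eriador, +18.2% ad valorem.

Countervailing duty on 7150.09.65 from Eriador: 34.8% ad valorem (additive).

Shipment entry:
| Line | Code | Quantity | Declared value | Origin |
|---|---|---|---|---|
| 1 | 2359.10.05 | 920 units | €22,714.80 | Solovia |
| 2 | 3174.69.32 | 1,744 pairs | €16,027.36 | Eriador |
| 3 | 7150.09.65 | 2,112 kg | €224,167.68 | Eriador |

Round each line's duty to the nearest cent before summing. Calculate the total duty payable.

€118,395.66

Line 1 (2359.10.05, Solovia, 920 units, €22,714.80):
Base rate for 2359.10.05 is 10.5% + €2.81/unit.
Duty = €22,714.80 × 10.5% + 920 × €2.81 = €4,970.25.
Line 2 (3174.69.32, Eriador, 1,744 pairs, €16,027.36):
Base rate for 3174.69.32 is €6.97/pair.
Additional duty on 3174.69.32 from Eriador: +17.2% ad valorem. Applied ad valorem rate = 17.2%.
Duty = €16,027.36 × 17.2% + 1,744 × €6.97 = €14,912.39.
Line 3 (7150.09.65, Eriador, 2,112 kg, €224,167.68):
Base rate for 7150.09.65 is 5.5% + €3.87/kg.
7150.09.65 has an FTA preferential rate, but origin Eriador is not Drenius; base rate stands.
Additional duty on 7150.09.65 from Eriador: +34.8%. Applied ad valorem rate: 5.5% + 34.8% = 40.3%.
Duty = €224,167.68 × 40.3% + 2,112 × €3.87 = €98,513.02.
Total = €4,970.25 + €14,912.39 + €98,513.02 = €118,395.66.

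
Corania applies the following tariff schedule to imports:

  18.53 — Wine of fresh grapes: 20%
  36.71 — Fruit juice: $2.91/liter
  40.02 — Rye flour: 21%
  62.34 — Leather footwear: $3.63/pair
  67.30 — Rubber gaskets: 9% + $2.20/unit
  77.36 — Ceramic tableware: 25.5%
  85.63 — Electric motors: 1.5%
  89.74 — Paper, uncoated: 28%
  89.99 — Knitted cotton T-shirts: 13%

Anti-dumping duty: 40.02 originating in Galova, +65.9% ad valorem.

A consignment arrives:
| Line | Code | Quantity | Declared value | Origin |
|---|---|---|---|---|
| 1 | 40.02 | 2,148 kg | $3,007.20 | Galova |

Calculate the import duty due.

$2,613.26

Line 1 (40.02, Galova, 2,148 kg, $3,007.20):
Base rate for 40.02 is 21%.
Additional duty on 40.02 from Galova: +65.9%. Applied ad valorem rate: 21% + 65.9% = 86.9%.
Duty = $3,007.20 × 86.9% = $2,613.26.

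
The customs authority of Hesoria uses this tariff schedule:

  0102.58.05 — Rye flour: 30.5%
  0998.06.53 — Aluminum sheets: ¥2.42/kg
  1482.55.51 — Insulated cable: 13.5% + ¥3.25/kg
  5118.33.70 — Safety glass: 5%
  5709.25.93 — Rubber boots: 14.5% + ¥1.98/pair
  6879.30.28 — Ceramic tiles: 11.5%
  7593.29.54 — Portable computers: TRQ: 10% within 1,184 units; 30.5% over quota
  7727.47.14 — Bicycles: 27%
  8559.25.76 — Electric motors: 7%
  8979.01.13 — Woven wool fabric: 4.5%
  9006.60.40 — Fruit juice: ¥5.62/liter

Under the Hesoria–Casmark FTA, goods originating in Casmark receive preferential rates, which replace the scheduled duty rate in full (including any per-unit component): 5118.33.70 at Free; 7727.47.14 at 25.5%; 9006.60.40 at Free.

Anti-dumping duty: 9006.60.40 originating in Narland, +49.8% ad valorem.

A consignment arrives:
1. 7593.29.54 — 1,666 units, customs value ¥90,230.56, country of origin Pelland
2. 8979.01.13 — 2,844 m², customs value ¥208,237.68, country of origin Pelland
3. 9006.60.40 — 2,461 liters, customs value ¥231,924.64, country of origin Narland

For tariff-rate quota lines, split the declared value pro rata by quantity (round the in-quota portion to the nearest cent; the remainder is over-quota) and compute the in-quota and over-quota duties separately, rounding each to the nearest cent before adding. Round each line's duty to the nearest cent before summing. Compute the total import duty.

Line 1 (7593.29.54, Pelland, 1,666 units, ¥90,230.56):
Code 7593.29.54 is under a tariff-rate quota (threshold 1,184 units). In-quota: 1,184 units at 10%; over-quota: 482 units at 30.5%.
Pro-rata value split: in-quota = ¥90,230.56 × 1,184/1,666 = ¥64,125.44; over-quota = ¥90,230.56 − ¥64,125.44 = ¥26,105.12.
In-quota duty = ¥64,125.44 × 10% = ¥6,412.54. Over-quota duty = ¥26,105.12 × 30.5% = ¥7,962.06.
Line duty = ¥6,412.54 + ¥7,962.06 = ¥14,374.60.
Line 2 (8979.01.13, Pelland, 2,844 m², ¥208,237.68):
Base rate for 8979.01.13 is 4.5%.
Duty = ¥208,237.68 × 4.5% = ¥9,370.70.
Line 3 (9006.60.40, Narland, 2,461 liters, ¥231,924.64):
Base rate for 9006.60.40 is ¥5.62/liter.
9006.60.40 has an FTA preferential rate, but origin Narland is not Casmark; base rate stands.
Additional duty on 9006.60.40 from Narland: +49.8% ad valorem. Applied ad valorem rate = 49.8%.
Duty = ¥231,924.64 × 49.8% + 2,461 × ¥5.62 = ¥129,329.29.
Total = ¥14,374.60 + ¥9,370.70 + ¥129,329.29 = ¥153,074.59.

¥153,074.59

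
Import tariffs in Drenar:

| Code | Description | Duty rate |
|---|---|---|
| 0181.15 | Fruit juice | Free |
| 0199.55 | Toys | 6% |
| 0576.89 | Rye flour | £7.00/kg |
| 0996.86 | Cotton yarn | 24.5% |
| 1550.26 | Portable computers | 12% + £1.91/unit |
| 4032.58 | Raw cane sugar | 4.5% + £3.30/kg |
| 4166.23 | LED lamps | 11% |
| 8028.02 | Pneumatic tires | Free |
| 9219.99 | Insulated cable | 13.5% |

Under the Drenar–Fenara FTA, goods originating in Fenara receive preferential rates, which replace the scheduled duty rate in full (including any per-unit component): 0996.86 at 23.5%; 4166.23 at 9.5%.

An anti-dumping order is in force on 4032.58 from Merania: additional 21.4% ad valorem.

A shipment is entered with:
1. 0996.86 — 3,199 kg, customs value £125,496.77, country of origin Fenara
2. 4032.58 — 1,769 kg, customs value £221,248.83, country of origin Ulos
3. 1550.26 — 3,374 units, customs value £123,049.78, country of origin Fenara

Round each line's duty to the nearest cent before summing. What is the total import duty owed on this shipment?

Line 1 (0996.86, Fenara, 3,199 kg, £125,496.77):
Base rate for 0996.86 is 24.5%.
Origin Fenara qualifies under the Drenar–Fenara agreement and 0996.86 is covered: preferential rate 23.5% applies instead.
Duty = £125,496.77 × 23.5% = £29,491.74.
Line 2 (4032.58, Ulos, 1,769 kg, £221,248.83):
Base rate for 4032.58 is 4.5% + £3.30/kg.
The additional-duty order on 4032.58 targets Merania, not Ulos; it does not apply.
Duty = £221,248.83 × 4.5% + 1,769 × £3.30 = £15,793.90.
Line 3 (1550.26, Fenara, 3,374 units, £123,049.78):
Base rate for 1550.26 is 12% + £1.91/unit.
Origin Fenara is the FTA partner but 1550.26 is not on the preference list; base rate stands.
Duty = £123,049.78 × 12% + 3,374 × £1.91 = £21,210.31.
Total = £29,491.74 + £15,793.90 + £21,210.31 = £66,495.95.

£66,495.95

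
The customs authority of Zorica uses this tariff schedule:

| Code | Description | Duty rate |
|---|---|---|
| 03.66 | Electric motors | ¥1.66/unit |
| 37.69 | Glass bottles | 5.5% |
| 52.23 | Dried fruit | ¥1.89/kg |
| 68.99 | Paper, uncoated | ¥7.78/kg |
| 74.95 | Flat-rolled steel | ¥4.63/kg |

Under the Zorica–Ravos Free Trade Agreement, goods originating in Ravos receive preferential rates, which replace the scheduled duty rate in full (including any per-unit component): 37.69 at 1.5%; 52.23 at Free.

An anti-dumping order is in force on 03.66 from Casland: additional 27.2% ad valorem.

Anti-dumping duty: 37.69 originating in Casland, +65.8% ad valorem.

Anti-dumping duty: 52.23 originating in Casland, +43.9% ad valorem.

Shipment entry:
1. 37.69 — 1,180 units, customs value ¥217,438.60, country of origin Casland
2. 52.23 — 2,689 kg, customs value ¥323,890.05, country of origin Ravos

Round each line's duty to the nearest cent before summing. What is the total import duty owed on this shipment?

Line 1 (37.69, Casland, 1,180 units, ¥217,438.60):
Base rate for 37.69 is 5.5%.
37.69 has an FTA preferential rate, but origin Casland is not Ravos; base rate stands.
Additional duty on 37.69 from Casland: +65.8%. Applied ad valorem rate: 5.5% + 65.8% = 71.3%.
Duty = ¥217,438.60 × 71.3% = ¥155,033.72.
Line 2 (52.23, Ravos, 2,689 kg, ¥323,890.05):
Base rate for 52.23 is ¥1.89/kg.
Origin Ravos qualifies under the Zorica–Ravos agreement and 52.23 is covered: preferential rate Free applies instead.
The additional-duty order on 52.23 targets Casland, not Ravos; it does not apply.
Duty = ¥323,890.05 × 0% = ¥0.00.
Total = ¥155,033.72 + ¥0.00 = ¥155,033.72.

¥155,033.72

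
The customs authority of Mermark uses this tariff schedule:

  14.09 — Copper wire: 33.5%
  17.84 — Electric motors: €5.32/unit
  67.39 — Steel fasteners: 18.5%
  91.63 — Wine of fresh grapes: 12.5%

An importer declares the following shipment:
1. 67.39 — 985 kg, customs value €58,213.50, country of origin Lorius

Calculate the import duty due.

Line 1 (67.39, Lorius, 985 kg, €58,213.50):
Base rate for 67.39 is 18.5%.
Duty = €58,213.50 × 18.5% = €10,769.50.

€10,769.50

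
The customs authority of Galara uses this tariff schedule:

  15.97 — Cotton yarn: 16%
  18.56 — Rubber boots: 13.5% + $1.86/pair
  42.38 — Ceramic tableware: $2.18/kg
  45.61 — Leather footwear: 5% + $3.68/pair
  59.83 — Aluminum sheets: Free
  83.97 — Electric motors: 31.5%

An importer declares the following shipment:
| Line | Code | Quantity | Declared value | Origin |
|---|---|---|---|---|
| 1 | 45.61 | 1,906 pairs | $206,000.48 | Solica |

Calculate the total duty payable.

Line 1 (45.61, Solica, 1,906 pairs, $206,000.48):
Base rate for 45.61 is 5% + $3.68/pair.
Duty = $206,000.48 × 5% + 1,906 × $3.68 = $17,314.10.

$17,314.10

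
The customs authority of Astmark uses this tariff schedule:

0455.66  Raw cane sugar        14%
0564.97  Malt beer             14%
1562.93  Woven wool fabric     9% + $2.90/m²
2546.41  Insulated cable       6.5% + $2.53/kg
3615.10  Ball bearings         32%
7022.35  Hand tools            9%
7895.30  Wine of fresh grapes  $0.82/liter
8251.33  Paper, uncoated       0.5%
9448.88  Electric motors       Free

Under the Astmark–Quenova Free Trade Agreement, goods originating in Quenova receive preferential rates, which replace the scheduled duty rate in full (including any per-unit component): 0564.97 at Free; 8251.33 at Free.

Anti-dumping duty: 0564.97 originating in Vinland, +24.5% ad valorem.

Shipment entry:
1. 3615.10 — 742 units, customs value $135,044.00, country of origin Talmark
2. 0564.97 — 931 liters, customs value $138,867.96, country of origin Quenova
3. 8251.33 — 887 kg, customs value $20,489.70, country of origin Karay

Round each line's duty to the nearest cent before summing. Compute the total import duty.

Line 1 (3615.10, Talmark, 742 units, $135,044.00):
Base rate for 3615.10 is 32%.
Duty = $135,044.00 × 32% = $43,214.08.
Line 2 (0564.97, Quenova, 931 liters, $138,867.96):
Base rate for 0564.97 is 14%.
Origin Quenova qualifies under the Astmark–Quenova agreement and 0564.97 is covered: preferential rate Free applies instead.
The additional-duty order on 0564.97 targets Vinland, not Quenova; it does not apply.
Duty = $138,867.96 × 0% = $0.00.
Line 3 (8251.33, Karay, 887 kg, $20,489.70):
Base rate for 8251.33 is 0.5%.
8251.33 has an FTA preferential rate, but origin Karay is not Quenova; base rate stands.
Duty = $20,489.70 × 0.5% = $102.45.
Total = $43,214.08 + $0.00 + $102.45 = $43,316.53.

$43,316.53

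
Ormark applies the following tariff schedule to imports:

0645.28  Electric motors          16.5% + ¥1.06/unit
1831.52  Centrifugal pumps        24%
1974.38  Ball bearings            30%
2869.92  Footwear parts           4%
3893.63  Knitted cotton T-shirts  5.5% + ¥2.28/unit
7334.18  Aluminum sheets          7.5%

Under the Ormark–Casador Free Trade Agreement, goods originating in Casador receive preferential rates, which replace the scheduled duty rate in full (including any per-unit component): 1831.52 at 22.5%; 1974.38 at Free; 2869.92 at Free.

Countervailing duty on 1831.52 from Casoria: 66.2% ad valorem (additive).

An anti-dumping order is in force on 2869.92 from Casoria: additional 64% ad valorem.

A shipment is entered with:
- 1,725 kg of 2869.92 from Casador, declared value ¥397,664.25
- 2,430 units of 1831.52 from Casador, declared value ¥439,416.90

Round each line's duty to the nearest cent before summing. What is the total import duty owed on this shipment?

¥98,868.80

Line 1 (2869.92, Casador, 1,725 kg, ¥397,664.25):
Base rate for 2869.92 is 4%.
Origin Casador qualifies under the Ormark–Casador agreement and 2869.92 is covered: preferential rate Free applies instead.
The additional-duty order on 2869.92 targets Casoria, not Casador; it does not apply.
Duty = ¥397,664.25 × 0% = ¥0.00.
Line 2 (1831.52, Casador, 2,430 units, ¥439,416.90):
Base rate for 1831.52 is 24%.
Origin Casador qualifies under the Ormark–Casador agreement and 1831.52 is covered: preferential rate 22.5% applies instead.
The additional-duty order on 1831.52 targets Casoria, not Casador; it does not apply.
Duty = ¥439,416.90 × 22.5% = ¥98,868.80.
Total = ¥0.00 + ¥98,868.80 = ¥98,868.80.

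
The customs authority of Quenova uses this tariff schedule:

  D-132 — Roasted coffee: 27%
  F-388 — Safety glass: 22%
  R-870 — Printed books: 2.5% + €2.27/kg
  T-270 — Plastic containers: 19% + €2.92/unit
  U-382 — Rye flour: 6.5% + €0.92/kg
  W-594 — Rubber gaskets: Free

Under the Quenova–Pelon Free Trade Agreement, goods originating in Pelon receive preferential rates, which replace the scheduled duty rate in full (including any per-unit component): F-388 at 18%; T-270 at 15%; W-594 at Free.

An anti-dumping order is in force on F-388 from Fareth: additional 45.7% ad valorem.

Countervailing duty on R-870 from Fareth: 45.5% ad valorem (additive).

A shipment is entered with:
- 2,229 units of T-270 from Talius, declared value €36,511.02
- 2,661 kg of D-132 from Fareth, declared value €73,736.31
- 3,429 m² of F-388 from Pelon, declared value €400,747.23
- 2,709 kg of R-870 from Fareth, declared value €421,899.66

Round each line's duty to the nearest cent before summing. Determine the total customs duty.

€314,150.34

Line 1 (T-270, Talius, 2,229 units, €36,511.02):
Base rate for T-270 is 19% + €2.92/unit.
T-270 has an FTA preferential rate, but origin Talius is not Pelon; base rate stands.
Duty = €36,511.02 × 19% + 2,229 × €2.92 = €13,445.77.
Line 2 (D-132, Fareth, 2,661 kg, €73,736.31):
Base rate for D-132 is 27%.
Duty = €73,736.31 × 27% = €19,908.80.
Line 3 (F-388, Pelon, 3,429 m², €400,747.23):
Base rate for F-388 is 22%.
Origin Pelon qualifies under the Quenova–Pelon agreement and F-388 is covered: preferential rate 18% applies instead.
The additional-duty order on F-388 targets Fareth, not Pelon; it does not apply.
Duty = €400,747.23 × 18% = €72,134.50.
Line 4 (R-870, Fareth, 2,709 kg, €421,899.66):
Base rate for R-870 is 2.5% + €2.27/kg.
Additional duty on R-870 from Fareth: +45.5%. Applied ad valorem rate: 2.5% + 45.5% = 48%.
Duty = €421,899.66 × 48% + 2,709 × €2.27 = €208,661.27.
Total = €13,445.77 + €19,908.80 + €72,134.50 + €208,661.27 = €314,150.34.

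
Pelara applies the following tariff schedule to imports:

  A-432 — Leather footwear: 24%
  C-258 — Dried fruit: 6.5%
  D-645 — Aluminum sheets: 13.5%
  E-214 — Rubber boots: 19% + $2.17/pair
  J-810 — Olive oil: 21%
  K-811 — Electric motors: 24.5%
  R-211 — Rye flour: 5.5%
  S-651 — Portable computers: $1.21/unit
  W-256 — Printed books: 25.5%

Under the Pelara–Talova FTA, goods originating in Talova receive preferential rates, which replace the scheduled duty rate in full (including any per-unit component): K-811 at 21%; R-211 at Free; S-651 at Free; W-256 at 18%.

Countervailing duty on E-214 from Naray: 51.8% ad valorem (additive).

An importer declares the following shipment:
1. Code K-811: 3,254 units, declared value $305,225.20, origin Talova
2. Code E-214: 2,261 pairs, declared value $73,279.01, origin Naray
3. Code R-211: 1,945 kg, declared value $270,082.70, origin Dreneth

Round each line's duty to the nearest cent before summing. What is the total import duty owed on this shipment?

Line 1 (K-811, Talova, 3,254 units, $305,225.20):
Base rate for K-811 is 24.5%.
Origin Talova qualifies under the Pelara–Talova agreement and K-811 is covered: preferential rate 21% applies instead.
Duty = $305,225.20 × 21% = $64,097.29.
Line 2 (E-214, Naray, 2,261 pairs, $73,279.01):
Base rate for E-214 is 19% + $2.17/pair.
Additional duty on E-214 from Naray: +51.8%. Applied ad valorem rate: 19% + 51.8% = 70.8%.
Duty = $73,279.01 × 70.8% + 2,261 × $2.17 = $56,787.91.
Line 3 (R-211, Dreneth, 1,945 kg, $270,082.70):
Base rate for R-211 is 5.5%.
R-211 has an FTA preferential rate, but origin Dreneth is not Talova; base rate stands.
Duty = $270,082.70 × 5.5% = $14,854.55.
Total = $64,097.29 + $56,787.91 + $14,854.55 = $135,739.75.

$135,739.75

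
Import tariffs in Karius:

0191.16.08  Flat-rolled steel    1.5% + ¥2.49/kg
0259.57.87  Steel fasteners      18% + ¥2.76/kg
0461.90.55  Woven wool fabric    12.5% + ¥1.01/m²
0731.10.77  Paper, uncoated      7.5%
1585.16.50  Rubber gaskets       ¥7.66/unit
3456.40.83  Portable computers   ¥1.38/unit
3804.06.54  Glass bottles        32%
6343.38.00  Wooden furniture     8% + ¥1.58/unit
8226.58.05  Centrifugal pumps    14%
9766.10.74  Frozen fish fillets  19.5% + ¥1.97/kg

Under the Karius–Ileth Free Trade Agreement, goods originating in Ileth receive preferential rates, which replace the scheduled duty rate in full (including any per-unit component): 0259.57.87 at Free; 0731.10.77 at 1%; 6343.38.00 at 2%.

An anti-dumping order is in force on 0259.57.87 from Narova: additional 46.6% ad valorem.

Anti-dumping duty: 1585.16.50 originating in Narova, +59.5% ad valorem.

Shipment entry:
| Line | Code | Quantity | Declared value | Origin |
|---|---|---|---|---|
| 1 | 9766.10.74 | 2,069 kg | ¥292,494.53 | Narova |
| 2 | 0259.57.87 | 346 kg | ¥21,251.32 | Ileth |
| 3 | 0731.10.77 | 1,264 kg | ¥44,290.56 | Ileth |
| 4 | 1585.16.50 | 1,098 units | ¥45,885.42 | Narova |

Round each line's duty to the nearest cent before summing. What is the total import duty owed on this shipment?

¥97,267.77

Line 1 (9766.10.74, Narova, 2,069 kg, ¥292,494.53):
Base rate for 9766.10.74 is 19.5% + ¥1.97/kg.
Duty = ¥292,494.53 × 19.5% + 2,069 × ¥1.97 = ¥61,112.36.
Line 2 (0259.57.87, Ileth, 346 kg, ¥21,251.32):
Base rate for 0259.57.87 is 18% + ¥2.76/kg.
Origin Ileth qualifies under the Karius–Ileth agreement and 0259.57.87 is covered: preferential rate Free applies instead.
The additional-duty order on 0259.57.87 targets Narova, not Ileth; it does not apply.
Duty = ¥21,251.32 × 0% = ¥0.00.
Line 3 (0731.10.77, Ileth, 1,264 kg, ¥44,290.56):
Base rate for 0731.10.77 is 7.5%.
Origin Ileth qualifies under the Karius–Ileth agreement and 0731.10.77 is covered: preferential rate 1% applies instead.
Duty = ¥44,290.56 × 1% = ¥442.91.
Line 4 (1585.16.50, Narova, 1,098 units, ¥45,885.42):
Base rate for 1585.16.50 is ¥7.66/unit.
Additional duty on 1585.16.50 from Narova: +59.5% ad valorem. Applied ad valorem rate = 59.5%.
Duty = ¥45,885.42 × 59.5% + 1,098 × ¥7.66 = ¥35,712.50.
Total = ¥61,112.36 + ¥0.00 + ¥442.91 + ¥35,712.50 = ¥97,267.77.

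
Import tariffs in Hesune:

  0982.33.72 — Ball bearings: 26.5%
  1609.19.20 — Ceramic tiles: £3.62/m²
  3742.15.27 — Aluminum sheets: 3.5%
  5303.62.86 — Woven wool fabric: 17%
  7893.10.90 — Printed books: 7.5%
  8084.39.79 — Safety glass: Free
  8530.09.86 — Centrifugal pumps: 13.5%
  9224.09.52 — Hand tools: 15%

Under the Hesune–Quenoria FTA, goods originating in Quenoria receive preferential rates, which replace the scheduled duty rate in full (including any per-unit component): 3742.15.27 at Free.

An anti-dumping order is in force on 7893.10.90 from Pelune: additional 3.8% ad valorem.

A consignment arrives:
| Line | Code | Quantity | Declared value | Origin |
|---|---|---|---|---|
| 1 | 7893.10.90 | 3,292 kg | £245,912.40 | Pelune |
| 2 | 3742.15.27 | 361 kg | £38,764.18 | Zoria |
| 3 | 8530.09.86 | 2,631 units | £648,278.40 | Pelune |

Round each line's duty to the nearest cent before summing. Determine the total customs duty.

Line 1 (7893.10.90, Pelune, 3,292 kg, £245,912.40):
Base rate for 7893.10.90 is 7.5%.
Additional duty on 7893.10.90 from Pelune: +3.8%. Applied ad valorem rate: 7.5% + 3.8% = 11.3%.
Duty = £245,912.40 × 11.3% = £27,788.10.
Line 2 (3742.15.27, Zoria, 361 kg, £38,764.18):
Base rate for 3742.15.27 is 3.5%.
3742.15.27 has an FTA preferential rate, but origin Zoria is not Quenoria; base rate stands.
Duty = £38,764.18 × 3.5% = £1,356.75.
Line 3 (8530.09.86, Pelune, 2,631 units, £648,278.40):
Base rate for 8530.09.86 is 13.5%.
Duty = £648,278.40 × 13.5% = £87,517.58.
Total = £27,788.10 + £1,356.75 + £87,517.58 = £116,662.43.

£116,662.43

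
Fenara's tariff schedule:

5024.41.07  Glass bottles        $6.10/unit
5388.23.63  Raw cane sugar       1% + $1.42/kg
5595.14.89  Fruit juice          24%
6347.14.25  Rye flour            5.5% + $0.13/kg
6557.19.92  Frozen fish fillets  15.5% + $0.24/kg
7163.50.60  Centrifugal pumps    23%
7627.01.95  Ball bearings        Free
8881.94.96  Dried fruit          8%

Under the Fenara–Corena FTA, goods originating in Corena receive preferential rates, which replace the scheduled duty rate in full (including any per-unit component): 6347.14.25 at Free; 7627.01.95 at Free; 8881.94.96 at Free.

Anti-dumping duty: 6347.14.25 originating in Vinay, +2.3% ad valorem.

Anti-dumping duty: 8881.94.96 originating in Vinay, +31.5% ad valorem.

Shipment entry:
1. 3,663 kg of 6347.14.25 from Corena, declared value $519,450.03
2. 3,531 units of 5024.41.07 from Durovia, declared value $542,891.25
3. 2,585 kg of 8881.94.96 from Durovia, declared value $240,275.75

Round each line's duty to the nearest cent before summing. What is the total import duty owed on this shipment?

Line 1 (6347.14.25, Corena, 3,663 kg, $519,450.03):
Base rate for 6347.14.25 is 5.5% + $0.13/kg.
Origin Corena qualifies under the Fenara–Corena agreement and 6347.14.25 is covered: preferential rate Free applies instead.
The additional-duty order on 6347.14.25 targets Vinay, not Corena; it does not apply.
Duty = $519,450.03 × 0% = $0.00.
Line 2 (5024.41.07, Durovia, 3,531 units, $542,891.25):
Base rate for 5024.41.07 is $6.10/unit.
Duty = 3,531 × $6.10 = $21,539.10.
Line 3 (8881.94.96, Durovia, 2,585 kg, $240,275.75):
Base rate for 8881.94.96 is 8%.
8881.94.96 has an FTA preferential rate, but origin Durovia is not Corena; base rate stands.
The additional-duty order on 8881.94.96 targets Vinay, not Durovia; it does not apply.
Duty = $240,275.75 × 8% = $19,222.06.
Total = $0.00 + $21,539.10 + $19,222.06 = $40,761.16.

$40,761.16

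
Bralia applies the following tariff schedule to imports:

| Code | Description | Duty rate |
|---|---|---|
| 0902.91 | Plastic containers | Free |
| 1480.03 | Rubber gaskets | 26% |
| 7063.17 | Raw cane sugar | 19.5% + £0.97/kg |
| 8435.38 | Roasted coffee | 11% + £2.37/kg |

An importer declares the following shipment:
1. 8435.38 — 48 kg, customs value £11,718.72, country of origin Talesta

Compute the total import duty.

Line 1 (8435.38, Talesta, 48 kg, £11,718.72):
Base rate for 8435.38 is 11% + £2.37/kg.
Duty = £11,718.72 × 11% + 48 × £2.37 = £1,402.82.

£1,402.82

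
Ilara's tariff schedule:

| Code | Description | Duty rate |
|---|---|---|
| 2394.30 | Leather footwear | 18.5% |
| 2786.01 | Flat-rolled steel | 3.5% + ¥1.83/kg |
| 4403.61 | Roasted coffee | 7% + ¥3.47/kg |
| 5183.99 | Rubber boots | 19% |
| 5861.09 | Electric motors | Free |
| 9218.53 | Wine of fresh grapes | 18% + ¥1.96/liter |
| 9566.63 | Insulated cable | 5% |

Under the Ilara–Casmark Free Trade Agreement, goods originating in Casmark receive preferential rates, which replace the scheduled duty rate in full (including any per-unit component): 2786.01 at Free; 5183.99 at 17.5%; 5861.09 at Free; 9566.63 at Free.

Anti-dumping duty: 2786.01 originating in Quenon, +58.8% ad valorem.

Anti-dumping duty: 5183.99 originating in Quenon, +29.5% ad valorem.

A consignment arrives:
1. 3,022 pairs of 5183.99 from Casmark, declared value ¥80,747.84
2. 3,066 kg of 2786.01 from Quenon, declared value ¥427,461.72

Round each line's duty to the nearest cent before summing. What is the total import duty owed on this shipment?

Line 1 (5183.99, Casmark, 3,022 pairs, ¥80,747.84):
Base rate for 5183.99 is 19%.
Origin Casmark qualifies under the Ilara–Casmark agreement and 5183.99 is covered: preferential rate 17.5% applies instead.
The additional-duty order on 5183.99 targets Quenon, not Casmark; it does not apply.
Duty = ¥80,747.84 × 17.5% = ¥14,130.87.
Line 2 (2786.01, Quenon, 3,066 kg, ¥427,461.72):
Base rate for 2786.01 is 3.5% + ¥1.83/kg.
2786.01 has an FTA preferential rate, but origin Quenon is not Casmark; base rate stands.
Additional duty on 2786.01 from Quenon: +58.8%. Applied ad valorem rate: 3.5% + 58.8% = 62.3%.
Duty = ¥427,461.72 × 62.3% + 3,066 × ¥1.83 = ¥271,919.43.
Total = ¥14,130.87 + ¥271,919.43 = ¥286,050.30.

¥286,050.30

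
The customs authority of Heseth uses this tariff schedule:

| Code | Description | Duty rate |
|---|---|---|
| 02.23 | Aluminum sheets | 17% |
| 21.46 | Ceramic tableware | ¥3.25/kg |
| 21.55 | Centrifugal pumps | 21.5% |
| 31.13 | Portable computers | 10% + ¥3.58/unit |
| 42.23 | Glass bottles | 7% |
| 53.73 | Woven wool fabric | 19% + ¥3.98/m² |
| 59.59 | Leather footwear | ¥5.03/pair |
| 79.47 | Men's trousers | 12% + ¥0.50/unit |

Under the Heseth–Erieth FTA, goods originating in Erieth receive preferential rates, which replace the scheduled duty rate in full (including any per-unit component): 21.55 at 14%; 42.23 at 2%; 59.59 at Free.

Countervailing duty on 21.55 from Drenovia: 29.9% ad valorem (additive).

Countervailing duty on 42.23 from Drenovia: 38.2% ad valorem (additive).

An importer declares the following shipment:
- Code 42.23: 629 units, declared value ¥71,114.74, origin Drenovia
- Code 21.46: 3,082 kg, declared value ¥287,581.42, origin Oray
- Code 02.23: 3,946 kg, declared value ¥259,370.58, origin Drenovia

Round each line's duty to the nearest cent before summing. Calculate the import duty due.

¥86,253.36

Line 1 (42.23, Drenovia, 629 units, ¥71,114.74):
Base rate for 42.23 is 7%.
42.23 has an FTA preferential rate, but origin Drenovia is not Erieth; base rate stands.
Additional duty on 42.23 from Drenovia: +38.2%. Applied ad valorem rate: 7% + 38.2% = 45.2%.
Duty = ¥71,114.74 × 45.2% = ¥32,143.86.
Line 2 (21.46, Oray, 3,082 kg, ¥287,581.42):
Base rate for 21.46 is ¥3.25/kg.
Duty = 3,082 × ¥3.25 = ¥10,016.50.
Line 3 (02.23, Drenovia, 3,946 kg, ¥259,370.58):
Base rate for 02.23 is 17%.
Duty = ¥259,370.58 × 17% = ¥44,093.00.
Total = ¥32,143.86 + ¥10,016.50 + ¥44,093.00 = ¥86,253.36.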